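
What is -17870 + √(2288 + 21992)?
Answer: -17870 + 2*√6070 ≈ -17714.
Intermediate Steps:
-17870 + √(2288 + 21992) = -17870 + √24280 = -17870 + 2*√6070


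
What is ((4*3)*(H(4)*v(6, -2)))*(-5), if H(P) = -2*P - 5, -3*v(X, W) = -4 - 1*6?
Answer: 2600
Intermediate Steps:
v(X, W) = 10/3 (v(X, W) = -(-4 - 1*6)/3 = -(-4 - 6)/3 = -⅓*(-10) = 10/3)
H(P) = -5 - 2*P
((4*3)*(H(4)*v(6, -2)))*(-5) = ((4*3)*((-5 - 2*4)*(10/3)))*(-5) = (12*((-5 - 8)*(10/3)))*(-5) = (12*(-13*10/3))*(-5) = (12*(-130/3))*(-5) = -520*(-5) = 2600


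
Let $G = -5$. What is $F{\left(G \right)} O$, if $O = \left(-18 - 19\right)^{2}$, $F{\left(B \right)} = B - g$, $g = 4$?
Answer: $-12321$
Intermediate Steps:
$F{\left(B \right)} = -4 + B$ ($F{\left(B \right)} = B - 4 = -4 + B$)
$O = 1369$ ($O = \left(-37\right)^{2} = 1369$)
$F{\left(G \right)} O = \left(-4 - 5\right) 1369 = \left(-9\right) 1369 = -12321$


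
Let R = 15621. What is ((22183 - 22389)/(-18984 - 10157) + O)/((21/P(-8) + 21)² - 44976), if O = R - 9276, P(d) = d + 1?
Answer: -184899851/1301203932 ≈ -0.14210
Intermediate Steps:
P(d) = 1 + d
O = 6345 (O = 15621 - 9276 = 6345)
((22183 - 22389)/(-18984 - 10157) + O)/((21/P(-8) + 21)² - 44976) = ((22183 - 22389)/(-18984 - 10157) + 6345)/((21/(1 - 8) + 21)² - 44976) = (-206/(-29141) + 6345)/((21/(-7) + 21)² - 44976) = (-206*(-1/29141) + 6345)/((21*(-⅐) + 21)² - 44976) = (206/29141 + 6345)/((-3 + 21)² - 44976) = 184899851/(29141*(18² - 44976)) = 184899851/(29141*(324 - 44976)) = (184899851/29141)/(-44652) = (184899851/29141)*(-1/44652) = -184899851/1301203932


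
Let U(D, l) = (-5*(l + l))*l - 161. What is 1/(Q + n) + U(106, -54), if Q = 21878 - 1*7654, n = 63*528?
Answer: -1392395647/47488 ≈ -29321.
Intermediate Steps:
n = 33264
U(D, l) = -161 - 10*l**2 (U(D, l) = (-10*l)*l - 161 = -10*l**2 - 161 = -161 - 10*l**2)
Q = 14224 (Q = 21878 - 7654 = 14224)
1/(Q + n) + U(106, -54) = 1/(14224 + 33264) + (-161 - 10*(-54)**2) = 1/47488 + (-161 - 10*2916) = 1/47488 + (-161 - 29160) = 1/47488 - 29321 = -1392395647/47488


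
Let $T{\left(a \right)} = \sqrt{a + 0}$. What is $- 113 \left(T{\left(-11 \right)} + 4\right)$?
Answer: $-452 - 113 i \sqrt{11} \approx -452.0 - 374.78 i$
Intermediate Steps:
$T{\left(a \right)} = \sqrt{a}$
$- 113 \left(T{\left(-11 \right)} + 4\right) = - 113 \left(\sqrt{-11} + 4\right) = - 113 \left(i \sqrt{11} + 4\right) = - 113 \left(4 + i \sqrt{11}\right) = -452 - 113 i \sqrt{11}$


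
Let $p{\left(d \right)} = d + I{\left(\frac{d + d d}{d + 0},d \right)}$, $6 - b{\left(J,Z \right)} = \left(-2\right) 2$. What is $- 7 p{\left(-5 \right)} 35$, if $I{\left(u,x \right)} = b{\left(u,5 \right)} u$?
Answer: $11025$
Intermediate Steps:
$b{\left(J,Z \right)} = 10$ ($b{\left(J,Z \right)} = 6 - \left(-2\right) 2 = 6 - -4 = 6 + 4 = 10$)
$I{\left(u,x \right)} = 10 u$
$p{\left(d \right)} = d + \frac{10 \left(d + d^{2}\right)}{d}$ ($p{\left(d \right)} = d + 10 \frac{d + d d}{d + 0} = d + 10 \frac{d + d^{2}}{d} = d + \frac{10 \left(d + d^{2}\right)}{d}$)
$- 7 p{\left(-5 \right)} 35 = - 7 \left(10 + 11 \left(-5\right)\right) 35 = - 7 \left(10 - 55\right) 35 = \left(-7\right) \left(-45\right) 35 = 315 \cdot 35 = 11025$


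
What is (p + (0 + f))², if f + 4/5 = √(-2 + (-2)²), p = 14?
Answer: 4406/25 + 132*√2/5 ≈ 213.58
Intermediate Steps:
f = -⅘ + √2 (f = -⅘ + √(-2 + (-2)²) = -⅘ + √(-2 + 4) = -⅘ + √2 ≈ 0.61421)
(p + (0 + f))² = (14 + (0 + (-⅘ + √2)))² = (14 + (-⅘ + √2))² = (66/5 + √2)²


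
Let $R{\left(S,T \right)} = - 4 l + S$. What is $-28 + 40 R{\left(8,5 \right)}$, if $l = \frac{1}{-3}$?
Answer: $\frac{1036}{3} \approx 345.33$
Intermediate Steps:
$l = - \frac{1}{3} \approx -0.33333$
$R{\left(S,T \right)} = \frac{4}{3} + S$ ($R{\left(S,T \right)} = \left(-4\right) \left(- \frac{1}{3}\right) + S = \frac{4}{3} + S$)
$-28 + 40 R{\left(8,5 \right)} = -28 + 40 \left(\frac{4}{3} + 8\right) = -28 + 40 \cdot \frac{28}{3} = -28 + \frac{1120}{3} = \frac{1036}{3}$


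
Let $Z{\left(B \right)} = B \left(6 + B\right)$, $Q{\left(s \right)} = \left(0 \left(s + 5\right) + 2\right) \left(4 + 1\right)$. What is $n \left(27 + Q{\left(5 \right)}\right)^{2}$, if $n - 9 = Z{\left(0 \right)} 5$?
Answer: $12321$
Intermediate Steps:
$Q{\left(s \right)} = 10$ ($Q{\left(s \right)} = \left(0 \left(5 + s\right) + 2\right) 5 = \left(0 + 2\right) 5 = 2 \cdot 5 = 10$)
$n = 9$ ($n = 9 + 0 \left(6 + 0\right) 5 = 9 + 0 \cdot 6 \cdot 5 = 9 + 0 \cdot 5 = 9 + 0 = 9$)
$n \left(27 + Q{\left(5 \right)}\right)^{2} = 9 \left(27 + 10\right)^{2} = 9 \cdot 37^{2} = 9 \cdot 1369 = 12321$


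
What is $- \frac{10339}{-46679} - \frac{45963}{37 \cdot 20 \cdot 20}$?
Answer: $- \frac{1992489677}{690849200} \approx -2.8841$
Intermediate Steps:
$- \frac{10339}{-46679} - \frac{45963}{37 \cdot 20 \cdot 20} = \left(-10339\right) \left(- \frac{1}{46679}\right) - \frac{45963}{740 \cdot 20} = \frac{10339}{46679} - \frac{45963}{14800} = - \frac{1992489677}{690849200}$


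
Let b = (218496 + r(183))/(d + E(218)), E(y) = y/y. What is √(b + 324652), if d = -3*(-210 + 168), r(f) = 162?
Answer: √5264081674/127 ≈ 571.29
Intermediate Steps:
E(y) = 1
d = 126 (d = -3*(-42) = 126)
b = 218658/127 (b = (218496 + 162)/(126 + 1) = 218658/127 ≈ 1721.7)
√(b + 324652) = √(218658/127 + 324652) = √(41449462/127) = √5264081674/127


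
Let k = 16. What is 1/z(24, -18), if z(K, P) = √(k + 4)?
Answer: √5/10 ≈ 0.22361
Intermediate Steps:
z(K, P) = 2*√5 (z(K, P) = √(16 + 4) = √20 = 2*√5)
1/z(24, -18) = 1/(2*√5) = √5/10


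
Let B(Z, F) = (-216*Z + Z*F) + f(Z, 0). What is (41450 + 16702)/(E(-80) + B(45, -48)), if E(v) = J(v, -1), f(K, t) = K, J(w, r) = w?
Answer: -58152/11915 ≈ -4.8806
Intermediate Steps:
E(v) = v
B(Z, F) = -215*Z + F*Z (B(Z, F) = (-216*Z + Z*F) + Z = (-216*Z + F*Z) + Z = -215*Z + F*Z)
(41450 + 16702)/(E(-80) + B(45, -48)) = (41450 + 16702)/(-80 + 45*(-215 - 48)) = 58152/(-80 + 45*(-263)) = 58152/(-80 - 11835) = 58152/(-11915) = 58152*(-1/11915) = -58152/11915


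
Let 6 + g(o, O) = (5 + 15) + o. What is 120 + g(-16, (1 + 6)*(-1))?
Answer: 118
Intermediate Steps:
g(o, O) = 14 + o (g(o, O) = -6 + ((5 + 15) + o) = -6 + (20 + o) = 14 + o)
120 + g(-16, (1 + 6)*(-1)) = 120 + (14 - 16) = 120 - 2 = 118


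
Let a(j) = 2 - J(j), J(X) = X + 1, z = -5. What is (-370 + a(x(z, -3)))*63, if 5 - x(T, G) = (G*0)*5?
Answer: -23562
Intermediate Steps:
J(X) = 1 + X
x(T, G) = 5 (x(T, G) = 5 - G*0*5 = 5 - 0*5 = 5 - 1*0 = 5 + 0 = 5)
a(j) = 1 - j (a(j) = 2 - (1 + j) = 2 + (-1 - j) = 1 - j)
(-370 + a(x(z, -3)))*63 = (-370 + (1 - 1*5))*63 = (-370 + (1 - 5))*63 = (-370 - 4)*63 = -374*63 = -23562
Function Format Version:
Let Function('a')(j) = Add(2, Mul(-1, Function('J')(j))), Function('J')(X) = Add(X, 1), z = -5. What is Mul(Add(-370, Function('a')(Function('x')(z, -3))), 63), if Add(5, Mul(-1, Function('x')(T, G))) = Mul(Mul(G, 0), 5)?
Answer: -23562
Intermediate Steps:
Function('J')(X) = Add(1, X)
Function('x')(T, G) = 5 (Function('x')(T, G) = Add(5, Mul(-1, Mul(Mul(G, 0), 5))) = Add(5, Mul(-1, Mul(0, 5))) = Add(5, Mul(-1, 0)) = Add(5, 0) = 5)
Function('a')(j) = Add(1, Mul(-1, j)) (Function('a')(j) = Add(2, Mul(-1, Add(1, j))) = Add(2, Add(-1, Mul(-1, j))) = Add(1, Mul(-1, j)))
Mul(Add(-370, Function('a')(Function('x')(z, -3))), 63) = Mul(Add(-370, Add(1, Mul(-1, 5))), 63) = Mul(Add(-370, Add(1, -5)), 63) = Mul(Add(-370, -4), 63) = Mul(-374, 63) = -23562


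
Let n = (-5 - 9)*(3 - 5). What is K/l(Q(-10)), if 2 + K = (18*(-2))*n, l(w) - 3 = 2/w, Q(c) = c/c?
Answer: -202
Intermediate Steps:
Q(c) = 1
l(w) = 3 + 2/w
n = 28 (n = -14*(-2) = 28)
K = -1010 (K = -2 + (18*(-2))*28 = -2 - 36*28 = -2 - 1008 = -1010)
K/l(Q(-10)) = -1010/(3 + 2/1) = -1010/(3 + 2*1) = -1010/(3 + 2) = -1010/5 = -1010*⅕ = -202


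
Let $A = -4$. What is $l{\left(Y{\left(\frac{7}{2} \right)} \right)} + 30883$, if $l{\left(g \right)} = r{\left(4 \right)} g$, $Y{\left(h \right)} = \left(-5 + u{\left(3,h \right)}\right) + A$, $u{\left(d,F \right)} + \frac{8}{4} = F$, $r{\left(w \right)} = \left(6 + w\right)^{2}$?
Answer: $30133$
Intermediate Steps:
$u{\left(d,F \right)} = -2 + F$
$Y{\left(h \right)} = -11 + h$ ($Y{\left(h \right)} = \left(-5 + \left(-2 + h\right)\right) - 4 = \left(-7 + h\right) - 4 = -11 + h$)
$l{\left(g \right)} = 100 g$ ($l{\left(g \right)} = \left(6 + 4\right)^{2} g = 10^{2} g = 100 g$)
$l{\left(Y{\left(\frac{7}{2} \right)} \right)} + 30883 = 100 \left(-11 + \frac{7}{2}\right) + 30883 = 100 \left(- \frac{15}{2}\right) + 30883 = -750 + 30883 = 30133$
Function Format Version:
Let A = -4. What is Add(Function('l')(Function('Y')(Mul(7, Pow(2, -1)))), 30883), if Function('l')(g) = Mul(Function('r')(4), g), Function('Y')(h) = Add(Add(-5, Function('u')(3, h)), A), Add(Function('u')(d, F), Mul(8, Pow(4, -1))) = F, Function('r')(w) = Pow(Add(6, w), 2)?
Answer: 30133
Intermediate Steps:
Function('u')(d, F) = Add(-2, F)
Function('Y')(h) = Add(-11, h) (Function('Y')(h) = Add(Add(-5, Add(-2, h)), -4) = Add(Add(-7, h), -4) = Add(-11, h))
Function('l')(g) = Mul(100, g) (Function('l')(g) = Mul(Pow(Add(6, 4), 2), g) = Mul(Pow(10, 2), g) = Mul(100, g))
Add(Function('l')(Function('Y')(Mul(7, Pow(2, -1)))), 30883) = Add(Mul(100, Add(-11, Mul(7, Pow(2, -1)))), 30883) = Add(Mul(100, Add(-11, Mul(7, Rational(1, 2)))), 30883) = Add(Mul(100, Add(-11, Rational(7, 2))), 30883) = Add(Mul(100, Rational(-15, 2)), 30883) = Add(-750, 30883) = 30133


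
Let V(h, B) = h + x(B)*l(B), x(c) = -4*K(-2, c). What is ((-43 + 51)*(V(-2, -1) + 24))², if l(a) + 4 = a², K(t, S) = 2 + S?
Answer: 73984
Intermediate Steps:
x(c) = -8 - 4*c (x(c) = -4*(2 + c) = -8 - 4*c)
l(a) = -4 + a²
V(h, B) = h + (-8 - 4*B)*(-4 + B²)
((-43 + 51)*(V(-2, -1) + 24))² = ((-43 + 51)*((-2 - 4*(-4 + (-1)²)*(2 - 1)) + 24))² = (8*((-2 - 4*(-4 + 1)*1) + 24))² = (8*((-2 - 4*(-3)*1) + 24))² = (8*((-2 + 12) + 24))² = (8*(10 + 24))² = (8*34)² = 272² = 73984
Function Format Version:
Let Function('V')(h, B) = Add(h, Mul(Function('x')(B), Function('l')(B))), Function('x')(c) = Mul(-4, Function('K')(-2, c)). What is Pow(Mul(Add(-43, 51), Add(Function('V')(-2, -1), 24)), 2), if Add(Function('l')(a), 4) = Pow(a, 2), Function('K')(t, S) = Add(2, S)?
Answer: 73984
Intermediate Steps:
Function('x')(c) = Add(-8, Mul(-4, c)) (Function('x')(c) = Mul(-4, Add(2, c)) = Add(-8, Mul(-4, c)))
Function('l')(a) = Add(-4, Pow(a, 2))
Function('V')(h, B) = Add(h, Mul(Add(-8, Mul(-4, B)), Add(-4, Pow(B, 2))))
Pow(Mul(Add(-43, 51), Add(Function('V')(-2, -1), 24)), 2) = Pow(Mul(Add(-43, 51), Add(Add(-2, Mul(-4, Add(-4, Pow(-1, 2)), Add(2, -1))), 24)), 2) = Pow(Mul(8, Add(Add(-2, Mul(-4, Add(-4, 1), 1)), 24)), 2) = Pow(Mul(8, Add(Add(-2, Mul(-4, -3, 1)), 24)), 2) = Pow(Mul(8, Add(Add(-2, 12), 24)), 2) = Pow(Mul(8, Add(10, 24)), 2) = Pow(Mul(8, 34), 2) = Pow(272, 2) = 73984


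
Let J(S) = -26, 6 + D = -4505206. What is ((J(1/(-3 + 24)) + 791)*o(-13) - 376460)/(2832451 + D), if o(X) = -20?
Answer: 391760/1672761 ≈ 0.23420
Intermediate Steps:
D = -4505212 (D = -6 - 4505206 = -4505212)
((J(1/(-3 + 24)) + 791)*o(-13) - 376460)/(2832451 + D) = ((-26 + 791)*(-20) - 376460)/(2832451 - 4505212) = (765*(-20) - 376460)/(-1672761) = (-15300 - 376460)*(-1/1672761) = -391760*(-1/1672761) = 391760/1672761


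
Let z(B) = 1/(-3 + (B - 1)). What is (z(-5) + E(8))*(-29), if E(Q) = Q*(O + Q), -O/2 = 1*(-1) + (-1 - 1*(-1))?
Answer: -20851/9 ≈ -2316.8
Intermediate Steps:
O = 2 (O = -2*(1*(-1) + (-1 - 1*(-1))) = -2*(-1 + (-1 + 1)) = -2*(-1 + 0) = -2*(-1) = 2)
E(Q) = Q*(2 + Q)
z(B) = 1/(-4 + B) (z(B) = 1/(-3 + (-1 + B)) = 1/(-4 + B))
(z(-5) + E(8))*(-29) = (1/(-4 - 5) + 8*(2 + 8))*(-29) = (1/(-9) + 8*10)*(-29) = (-⅑ + 80)*(-29) = (719/9)*(-29) = -20851/9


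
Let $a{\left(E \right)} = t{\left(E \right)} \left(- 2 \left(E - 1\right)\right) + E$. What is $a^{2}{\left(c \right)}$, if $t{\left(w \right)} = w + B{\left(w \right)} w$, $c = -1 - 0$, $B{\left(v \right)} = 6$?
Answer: $841$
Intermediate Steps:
$c = -1$ ($c = -1 + 0 = -1$)
$t{\left(w \right)} = 7 w$ ($t{\left(w \right)} = w + 6 w = 7 w$)
$a{\left(E \right)} = E + 7 E \left(2 - 2 E\right)$ ($a{\left(E \right)} = 7 E \left(- 2 \left(E - 1\right)\right) + E = 7 E \left(- 2 \left(-1 + E\right)\right) + E = 7 E \left(2 - 2 E\right) + E = E + 7 E \left(2 - 2 E\right)$)
$a^{2}{\left(c \right)} = \left(- (15 - -14)\right)^{2} = \left(- (15 + 14)\right)^{2} = \left(\left(-1\right) 29\right)^{2} = \left(-29\right)^{2} = 841$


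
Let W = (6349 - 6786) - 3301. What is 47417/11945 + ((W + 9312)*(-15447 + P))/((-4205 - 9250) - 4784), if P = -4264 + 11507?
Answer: 547098890383/217864855 ≈ 2511.2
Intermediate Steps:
P = 7243
W = -3738 (W = -437 - 3301 = -3738)
47417/11945 + ((W + 9312)*(-15447 + P))/((-4205 - 9250) - 4784) = 47417/11945 + ((-3738 + 9312)*(-15447 + 7243))/((-4205 - 9250) - 4784) = 47417*(1/11945) + (5574*(-8204))/(-13455 - 4784) = 47417/11945 - 45729096/(-18239) = 47417/11945 - 45729096*(-1/18239) = 47417/11945 + 45729096/18239 = 547098890383/217864855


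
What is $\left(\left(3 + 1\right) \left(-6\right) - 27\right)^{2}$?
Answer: $2601$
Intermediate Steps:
$\left(\left(3 + 1\right) \left(-6\right) - 27\right)^{2} = \left(4 \left(-6\right) - 27\right)^{2} = \left(-24 - 27\right)^{2} = \left(-51\right)^{2} = 2601$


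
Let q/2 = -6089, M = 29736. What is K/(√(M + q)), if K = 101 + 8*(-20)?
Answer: -59*√17558/17558 ≈ -0.44526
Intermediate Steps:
q = -12178 (q = 2*(-6089) = -12178)
K = -59 (K = 101 - 160 = -59)
K/(√(M + q)) = -59/√(29736 - 12178) = -59*√17558/17558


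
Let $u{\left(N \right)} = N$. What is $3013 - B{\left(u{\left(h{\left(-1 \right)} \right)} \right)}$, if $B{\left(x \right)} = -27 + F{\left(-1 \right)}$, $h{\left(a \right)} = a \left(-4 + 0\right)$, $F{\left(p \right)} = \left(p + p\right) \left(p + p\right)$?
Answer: $3036$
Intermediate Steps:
$F{\left(p \right)} = 4 p^{2}$ ($F{\left(p \right)} = 2 p 2 p = 4 p^{2}$)
$h{\left(a \right)} = - 4 a$ ($h{\left(a \right)} = a \left(-4\right) = - 4 a$)
$B{\left(x \right)} = -23$ ($B{\left(x \right)} = -27 + 4 \left(-1\right)^{2} = -27 + 4 \cdot 1 = -27 + 4 = -23$)
$3013 - B{\left(u{\left(h{\left(-1 \right)} \right)} \right)} = 3013 - -23 = 3013 + 23 = 3036$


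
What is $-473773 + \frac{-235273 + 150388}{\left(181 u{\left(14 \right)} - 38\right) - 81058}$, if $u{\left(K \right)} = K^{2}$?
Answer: $- \frac{4322687875}{9124} \approx -4.7377 \cdot 10^{5}$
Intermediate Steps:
$-473773 + \frac{-235273 + 150388}{\left(181 u{\left(14 \right)} - 38\right) - 81058} = -473773 + \frac{-235273 + 150388}{\left(181 \cdot 14^{2} - 38\right) - 81058} = -473773 - \frac{84885}{\left(181 \cdot 196 - 38\right) - 81058} = -473773 - \frac{84885}{\left(35476 - 38\right) - 81058} = -473773 - \frac{84885}{35438 - 81058} = -473773 - \frac{84885}{-45620} = -473773 - - \frac{16977}{9124} = -473773 + \frac{16977}{9124} = - \frac{4322687875}{9124}$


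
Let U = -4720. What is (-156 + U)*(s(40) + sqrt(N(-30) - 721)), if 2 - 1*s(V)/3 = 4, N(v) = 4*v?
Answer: 29256 - 141404*I ≈ 29256.0 - 1.414e+5*I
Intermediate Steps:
s(V) = -6 (s(V) = 6 - 3*4 = 6 - 12 = -6)
(-156 + U)*(s(40) + sqrt(N(-30) - 721)) = (-156 - 4720)*(-6 + sqrt(4*(-30) - 721)) = -4876*(-6 + sqrt(-120 - 721)) = -4876*(-6 + sqrt(-841)) = -4876*(-6 + 29*I) = 29256 - 141404*I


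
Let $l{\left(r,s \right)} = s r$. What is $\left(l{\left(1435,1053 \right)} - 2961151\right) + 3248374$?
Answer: $1798278$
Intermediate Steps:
$l{\left(r,s \right)} = r s$
$\left(l{\left(1435,1053 \right)} - 2961151\right) + 3248374 = \left(1435 \cdot 1053 - 2961151\right) + 3248374 = \left(1511055 - 2961151\right) + 3248374 = -1450096 + 3248374 = 1798278$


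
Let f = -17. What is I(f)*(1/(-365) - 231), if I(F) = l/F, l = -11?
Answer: -927476/6205 ≈ -149.47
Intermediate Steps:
I(F) = -11/F
I(f)*(1/(-365) - 231) = (-11/(-17))*(1/(-365) - 231) = (-11*(-1/17))*(-1/365 - 231) = (11/17)*(-84316/365) = -927476/6205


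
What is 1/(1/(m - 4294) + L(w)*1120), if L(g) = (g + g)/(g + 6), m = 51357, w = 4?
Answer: 47063/42168449 ≈ 0.0011161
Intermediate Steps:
L(g) = 2*g/(6 + g) (L(g) = (2*g)/(6 + g) = 2*g/(6 + g))
1/(1/(m - 4294) + L(w)*1120) = 1/(1/(51357 - 4294) + (2*4/(6 + 4))*1120) = 1/(1/47063 + (2*4/10)*1120) = 1/(1/47063 + (2*4*(⅒))*1120) = 1/(1/47063 + (⅘)*1120) = 1/(1/47063 + 896) = 1/(42168449/47063) = 47063/42168449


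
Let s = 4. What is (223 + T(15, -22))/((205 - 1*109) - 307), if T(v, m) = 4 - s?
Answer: -223/211 ≈ -1.0569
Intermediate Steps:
T(v, m) = 0 (T(v, m) = 4 - 1*4 = 4 - 4 = 0)
(223 + T(15, -22))/((205 - 1*109) - 307) = (223 + 0)/((205 - 1*109) - 307) = 223/((205 - 109) - 307) = 223/(96 - 307) = 223/(-211) = 223*(-1/211) = -223/211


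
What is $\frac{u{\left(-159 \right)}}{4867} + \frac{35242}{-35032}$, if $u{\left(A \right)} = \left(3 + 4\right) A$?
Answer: $- \frac{105256715}{85250372} \approx -1.2347$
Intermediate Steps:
$u{\left(A \right)} = 7 A$
$\frac{u{\left(-159 \right)}}{4867} + \frac{35242}{-35032} = \frac{7 \left(-159\right)}{4867} + \frac{35242}{-35032} = \left(-1113\right) \frac{1}{4867} + 35242 \left(- \frac{1}{35032}\right) = - \frac{1113}{4867} - \frac{17621}{17516} = - \frac{105256715}{85250372}$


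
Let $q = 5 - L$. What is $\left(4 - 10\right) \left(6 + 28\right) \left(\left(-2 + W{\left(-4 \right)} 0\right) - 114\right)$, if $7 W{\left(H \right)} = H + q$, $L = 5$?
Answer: $23664$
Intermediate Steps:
$q = 0$ ($q = 5 - 5 = 0$)
$W{\left(H \right)} = \frac{H}{7}$ ($W{\left(H \right)} = \frac{H + 0}{7} = \frac{H}{7}$)
$\left(4 - 10\right) \left(6 + 28\right) \left(\left(-2 + W{\left(-4 \right)} 0\right) - 114\right) = \left(4 - 10\right) \left(6 + 28\right) \left(\left(-2 + \frac{1}{7} \left(-4\right) 0\right) - 114\right) = \left(-6\right) 34 \left(\left(-2 - 0\right) - 114\right) = - 204 \left(\left(-2 + 0\right) - 114\right) = - 204 \left(-2 - 114\right) = \left(-204\right) \left(-116\right) = 23664$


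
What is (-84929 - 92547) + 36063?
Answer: -141413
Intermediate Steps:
(-84929 - 92547) + 36063 = -177476 + 36063 = -141413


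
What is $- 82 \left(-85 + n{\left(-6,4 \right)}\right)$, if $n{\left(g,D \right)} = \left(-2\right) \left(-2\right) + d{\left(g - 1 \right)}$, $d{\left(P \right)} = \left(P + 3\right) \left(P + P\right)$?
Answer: $2050$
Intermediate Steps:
$d{\left(P \right)} = 2 P \left(3 + P\right)$ ($d{\left(P \right)} = \left(3 + P\right) 2 P = 2 P \left(3 + P\right)$)
$n{\left(g,D \right)} = 4 + 2 \left(-1 + g\right) \left(2 + g\right)$ ($n{\left(g,D \right)} = \left(-2\right) \left(-2\right) + 2 \left(g - 1\right) \left(3 + \left(g - 1\right)\right) = 4 + 2 \left(-1 + g\right) \left(3 + \left(-1 + g\right)\right) = 4 + 2 \left(-1 + g\right) \left(2 + g\right)$)
$- 82 \left(-85 + n{\left(-6,4 \right)}\right) = - 82 \left(-85 + 2 \left(-6\right) \left(1 - 6\right)\right) = - 82 \left(-85 + 2 \left(-6\right) \left(-5\right)\right) = - 82 \left(-85 + 60\right) = \left(-82\right) \left(-25\right) = 2050$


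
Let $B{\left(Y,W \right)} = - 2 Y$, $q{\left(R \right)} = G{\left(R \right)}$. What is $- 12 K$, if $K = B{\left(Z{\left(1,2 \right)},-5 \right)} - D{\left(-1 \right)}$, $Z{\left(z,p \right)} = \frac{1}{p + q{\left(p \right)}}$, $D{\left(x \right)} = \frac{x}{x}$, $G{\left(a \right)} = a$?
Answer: $18$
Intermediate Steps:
$q{\left(R \right)} = R$
$D{\left(x \right)} = 1$
$Z{\left(z,p \right)} = \frac{1}{2 p}$ ($Z{\left(z,p \right)} = \frac{1}{p + p} = \frac{1}{2 p}$)
$K = - \frac{3}{2}$ ($K = - 2 \frac{1}{2 \cdot 2} - 1 = - 2 \cdot \frac{1}{2} \cdot \frac{1}{2} - 1 = \left(-2\right) \frac{1}{4} - 1 = - \frac{1}{2} - 1 = - \frac{3}{2} \approx -1.5$)
$- 12 K = \left(-12\right) \left(- \frac{3}{2}\right) = 18$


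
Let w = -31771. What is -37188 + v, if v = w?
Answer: -68959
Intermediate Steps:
v = -31771
-37188 + v = -37188 - 31771 = -68959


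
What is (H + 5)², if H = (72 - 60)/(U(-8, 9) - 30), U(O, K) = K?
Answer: 961/49 ≈ 19.612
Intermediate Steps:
H = -4/7 (H = (72 - 60)/(9 - 30) = 12/(-21) = 12*(-1/21) = -4/7 ≈ -0.57143)
(H + 5)² = (-4/7 + 5)² = (31/7)² = 961/49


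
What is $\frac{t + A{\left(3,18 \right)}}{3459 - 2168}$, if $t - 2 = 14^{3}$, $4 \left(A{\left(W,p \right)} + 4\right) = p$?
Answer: $\frac{5493}{2582} \approx 2.1274$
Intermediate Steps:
$A{\left(W,p \right)} = -4 + \frac{p}{4}$
$t = 2746$ ($t = 2 + 14^{3} = 2 + 2744 = 2746$)
$\frac{t + A{\left(3,18 \right)}}{3459 - 2168} = \frac{2746 + \left(-4 + \frac{1}{4} \cdot 18\right)}{3459 - 2168} = \frac{2746 + \left(-4 + \frac{9}{2}\right)}{1291} = \left(2746 + \frac{1}{2}\right) \frac{1}{1291} = \frac{5493}{2} \cdot \frac{1}{1291} = \frac{5493}{2582}$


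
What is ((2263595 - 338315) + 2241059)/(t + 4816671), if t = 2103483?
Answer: 4166339/6920154 ≈ 0.60206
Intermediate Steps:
((2263595 - 338315) + 2241059)/(t + 4816671) = ((2263595 - 338315) + 2241059)/(2103483 + 4816671) = (1925280 + 2241059)/6920154 = 4166339*(1/6920154) = 4166339/6920154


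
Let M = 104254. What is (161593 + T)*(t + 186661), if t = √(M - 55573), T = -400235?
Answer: -44545154362 - 2147778*√601 ≈ -4.4598e+10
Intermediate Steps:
t = 9*√601 (t = √(104254 - 55573) = √48681 = 9*√601 ≈ 220.64)
(161593 + T)*(t + 186661) = (161593 - 400235)*(9*√601 + 186661) = -238642*(186661 + 9*√601) = -44545154362 - 2147778*√601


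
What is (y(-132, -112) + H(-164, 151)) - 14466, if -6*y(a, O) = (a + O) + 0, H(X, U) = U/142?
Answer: -6144739/426 ≈ -14424.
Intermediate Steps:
H(X, U) = U/142 (H(X, U) = U*(1/142) = U/142)
y(a, O) = -O/6 - a/6 (y(a, O) = -((a + O) + 0)/6 = -((O + a) + 0)/6 = -(O + a)/6 = -O/6 - a/6)
(y(-132, -112) + H(-164, 151)) - 14466 = ((-⅙*(-112) - ⅙*(-132)) + (1/142)*151) - 14466 = ((56/3 + 22) + 151/142) - 14466 = (122/3 + 151/142) - 14466 = 17777/426 - 14466 = -6144739/426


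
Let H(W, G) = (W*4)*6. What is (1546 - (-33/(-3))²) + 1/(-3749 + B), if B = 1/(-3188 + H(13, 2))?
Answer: 15364525249/10782125 ≈ 1425.0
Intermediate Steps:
H(W, G) = 24*W (H(W, G) = (4*W)*6 = 24*W)
B = -1/2876 (B = 1/(-3188 + 24*13) = 1/(-3188 + 312) = 1/(-2876) = -1/2876 ≈ -0.00034771)
(1546 - (-33/(-3))²) + 1/(-3749 + B) = (1546 - (-33/(-3))²) + 1/(-3749 - 1/2876) = (1546 - (-33*(-⅓))²) + 1/(-10782125/2876) = (1546 - 1*11²) - 2876/10782125 = (1546 - 1*121) - 2876/10782125 = (1546 - 121) - 2876/10782125 = 1425 - 2876/10782125 = 15364525249/10782125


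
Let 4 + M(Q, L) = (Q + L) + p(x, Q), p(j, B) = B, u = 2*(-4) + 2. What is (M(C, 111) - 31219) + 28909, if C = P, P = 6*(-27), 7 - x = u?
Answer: -2527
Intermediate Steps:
u = -6 (u = -8 + 2 = -6)
x = 13 (x = 7 - 1*(-6) = 7 + 6 = 13)
P = -162
C = -162
M(Q, L) = -4 + L + 2*Q (M(Q, L) = -4 + ((Q + L) + Q) = -4 + ((L + Q) + Q) = -4 + (L + 2*Q) = -4 + L + 2*Q)
(M(C, 111) - 31219) + 28909 = ((-4 + 111 + 2*(-162)) - 31219) + 28909 = ((-4 + 111 - 324) - 31219) + 28909 = (-217 - 31219) + 28909 = -31436 + 28909 = -2527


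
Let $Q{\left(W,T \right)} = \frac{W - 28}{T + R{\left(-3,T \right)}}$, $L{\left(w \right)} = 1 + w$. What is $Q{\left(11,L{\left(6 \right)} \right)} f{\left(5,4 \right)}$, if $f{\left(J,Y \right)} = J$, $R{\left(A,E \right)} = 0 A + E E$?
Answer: $- \frac{85}{56} \approx -1.5179$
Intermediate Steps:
$R{\left(A,E \right)} = E^{2}$ ($R{\left(A,E \right)} = 0 + E^{2} = E^{2}$)
$Q{\left(W,T \right)} = \frac{-28 + W}{T + T^{2}}$ ($Q{\left(W,T \right)} = \frac{W - 28}{T + T^{2}} = \frac{-28 + W}{T + T^{2}}$)
$Q{\left(11,L{\left(6 \right)} \right)} f{\left(5,4 \right)} = \frac{-28 + 11}{\left(1 + 6\right) \left(1 + \left(1 + 6\right)\right)} 5 = \frac{1}{7} \frac{1}{1 + 7} \left(-17\right) 5 = \frac{1}{7} \cdot \frac{1}{8} \left(-17\right) 5 = \left(- \frac{17}{56}\right) 5 = - \frac{85}{56}$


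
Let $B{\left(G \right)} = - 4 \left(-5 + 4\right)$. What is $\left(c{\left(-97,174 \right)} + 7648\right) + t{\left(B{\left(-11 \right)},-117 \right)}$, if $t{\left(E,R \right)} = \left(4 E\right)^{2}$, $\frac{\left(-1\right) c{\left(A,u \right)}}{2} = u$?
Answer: $7556$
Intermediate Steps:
$c{\left(A,u \right)} = - 2 u$
$B{\left(G \right)} = 4$ ($B{\left(G \right)} = \left(-4\right) \left(-1\right) = 4$)
$t{\left(E,R \right)} = 16 E^{2}$
$\left(c{\left(-97,174 \right)} + 7648\right) + t{\left(B{\left(-11 \right)},-117 \right)} = \left(\left(-2\right) 174 + 7648\right) + 16 \cdot 4^{2} = \left(-348 + 7648\right) + 16 \cdot 16 = 7300 + 256 = 7556$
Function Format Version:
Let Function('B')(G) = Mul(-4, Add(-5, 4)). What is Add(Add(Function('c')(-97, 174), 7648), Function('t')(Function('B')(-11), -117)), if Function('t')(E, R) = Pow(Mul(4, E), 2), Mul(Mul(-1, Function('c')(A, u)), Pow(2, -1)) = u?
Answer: 7556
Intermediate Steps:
Function('c')(A, u) = Mul(-2, u)
Function('B')(G) = 4 (Function('B')(G) = Mul(-4, -1) = 4)
Function('t')(E, R) = Mul(16, Pow(E, 2))
Add(Add(Function('c')(-97, 174), 7648), Function('t')(Function('B')(-11), -117)) = Add(Add(Mul(-2, 174), 7648), Mul(16, Pow(4, 2))) = Add(Add(-348, 7648), Mul(16, 16)) = Add(7300, 256) = 7556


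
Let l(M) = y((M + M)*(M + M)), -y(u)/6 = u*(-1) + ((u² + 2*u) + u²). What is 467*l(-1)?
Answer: -100872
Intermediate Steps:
y(u) = -12*u² - 6*u (y(u) = -6*(u*(-1) + ((u² + 2*u) + u²)) = -6*(-u + (2*u + 2*u²)) = -6*(u + 2*u²) = -12*u² - 6*u)
l(M) = -24*M²*(1 + 8*M²) (l(M) = -6*(M + M)*(M + M)*(1 + 2*((M + M)*(M + M))) = -6*(2*M)*(2*M)*(1 + 2*((2*M)*(2*M))) = -6*4*M²*(1 + 2*(4*M²)) = -6*4*M²*(1 + 8*M²) = -24*M²*(1 + 8*M²))
467*l(-1) = 467*((-1)²*(-24 - 192*(-1)²)) = 467*(1*(-24 - 192*1)) = 467*(1*(-24 - 192)) = 467*(1*(-216)) = 467*(-216) = -100872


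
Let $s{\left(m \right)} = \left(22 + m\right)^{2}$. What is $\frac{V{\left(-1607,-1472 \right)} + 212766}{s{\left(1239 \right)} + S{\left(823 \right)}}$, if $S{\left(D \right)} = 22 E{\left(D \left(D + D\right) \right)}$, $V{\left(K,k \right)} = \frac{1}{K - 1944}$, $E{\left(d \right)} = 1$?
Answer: $\frac{755532065}{5646597793} \approx 0.1338$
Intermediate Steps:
$V{\left(K,k \right)} = \frac{1}{-1944 + K}$
$S{\left(D \right)} = 22$ ($S{\left(D \right)} = 22 \cdot 1 = 22$)
$\frac{V{\left(-1607,-1472 \right)} + 212766}{s{\left(1239 \right)} + S{\left(823 \right)}} = \frac{\frac{1}{-1944 - 1607} + 212766}{\left(22 + 1239\right)^{2} + 22} = \frac{\frac{1}{-3551} + 212766}{1261^{2} + 22} = \frac{- \frac{1}{3551} + 212766}{1590121 + 22} = \frac{755532065}{3551 \cdot 1590143} = \frac{755532065}{3551} \cdot \frac{1}{1590143} = \frac{755532065}{5646597793}$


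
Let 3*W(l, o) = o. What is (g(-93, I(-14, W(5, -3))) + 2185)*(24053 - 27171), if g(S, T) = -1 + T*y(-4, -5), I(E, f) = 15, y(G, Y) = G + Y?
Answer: -6388782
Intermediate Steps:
W(l, o) = o/3
g(S, T) = -1 - 9*T (g(S, T) = -1 + T*(-4 - 5) = -1 + T*(-9) = -1 - 9*T)
(g(-93, I(-14, W(5, -3))) + 2185)*(24053 - 27171) = ((-1 - 9*15) + 2185)*(24053 - 27171) = ((-1 - 135) + 2185)*(-3118) = (-136 + 2185)*(-3118) = 2049*(-3118) = -6388782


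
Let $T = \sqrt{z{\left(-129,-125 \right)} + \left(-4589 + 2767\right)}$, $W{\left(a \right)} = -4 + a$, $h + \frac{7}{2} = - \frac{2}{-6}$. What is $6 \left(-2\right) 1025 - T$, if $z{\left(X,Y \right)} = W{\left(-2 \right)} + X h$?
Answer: $-12300 - \frac{i \sqrt{5678}}{2} \approx -12300.0 - 37.676 i$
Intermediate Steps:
$h = - \frac{19}{6}$ ($h = - \frac{7}{2} - \frac{2}{-6} = - \frac{7}{2} - - \frac{1}{3} = - \frac{7}{2} + \frac{1}{3} = - \frac{19}{6} \approx -3.1667$)
$z{\left(X,Y \right)} = -6 - \frac{19 X}{6}$ ($z{\left(X,Y \right)} = \left(-4 - 2\right) + X \left(- \frac{19}{6}\right) = -6 - \frac{19 X}{6}$)
$T = \frac{i \sqrt{5678}}{2}$ ($T = \sqrt{\left(-6 - - \frac{817}{2}\right) + \left(-4589 + 2767\right)} = \sqrt{\left(-6 + \frac{817}{2}\right) - 1822} = \sqrt{\frac{805}{2} - 1822} = \sqrt{- \frac{2839}{2}} = \frac{i \sqrt{5678}}{2} \approx 37.676 i$)
$6 \left(-2\right) 1025 - T = 6 \left(-2\right) 1025 - \frac{i \sqrt{5678}}{2} = \left(-12\right) 1025 - \frac{i \sqrt{5678}}{2} = -12300 - \frac{i \sqrt{5678}}{2}$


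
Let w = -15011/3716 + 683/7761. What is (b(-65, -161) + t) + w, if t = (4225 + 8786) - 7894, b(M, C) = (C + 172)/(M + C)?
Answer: 16662785576519/3258905988 ≈ 5113.0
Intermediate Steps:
b(M, C) = (172 + C)/(C + M)
w = -113962343/28839876 (w = -15011*1/3716 + 683*(1/7761) = -15011/3716 + 683/7761 = -113962343/28839876 ≈ -3.9516)
t = 5117 (t = 13011 - 7894 = 5117)
(b(-65, -161) + t) + w = ((172 - 161)/(-161 - 65) + 5117) - 113962343/28839876 = (11/(-226) + 5117) - 113962343/28839876 = (-1/226*11 + 5117) - 113962343/28839876 = (-11/226 + 5117) - 113962343/28839876 = 1156431/226 - 113962343/28839876 = 16662785576519/3258905988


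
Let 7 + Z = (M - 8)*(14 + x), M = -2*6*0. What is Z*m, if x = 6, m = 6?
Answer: -1002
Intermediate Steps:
M = 0 (M = -12*0 = 0)
Z = -167 (Z = -7 + (0 - 8)*(14 + 6) = -7 - 8*20 = -7 - 160 = -167)
Z*m = -167*6 = -1002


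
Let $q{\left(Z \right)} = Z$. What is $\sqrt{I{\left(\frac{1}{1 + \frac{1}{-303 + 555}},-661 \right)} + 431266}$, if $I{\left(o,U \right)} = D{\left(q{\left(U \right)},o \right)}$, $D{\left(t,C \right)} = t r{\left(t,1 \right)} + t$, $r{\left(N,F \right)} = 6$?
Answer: $\sqrt{426639} \approx 653.18$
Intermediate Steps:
$D{\left(t,C \right)} = 7 t$ ($D{\left(t,C \right)} = t 6 + t = 6 t + t = 7 t$)
$I{\left(o,U \right)} = 7 U$
$\sqrt{I{\left(\frac{1}{1 + \frac{1}{-303 + 555}},-661 \right)} + 431266} = \sqrt{7 \left(-661\right) + 431266} = \sqrt{-4627 + 431266} = \sqrt{426639}$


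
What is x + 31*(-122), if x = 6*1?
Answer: -3776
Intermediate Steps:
x = 6
x + 31*(-122) = 6 + 31*(-122) = 6 - 3782 = -3776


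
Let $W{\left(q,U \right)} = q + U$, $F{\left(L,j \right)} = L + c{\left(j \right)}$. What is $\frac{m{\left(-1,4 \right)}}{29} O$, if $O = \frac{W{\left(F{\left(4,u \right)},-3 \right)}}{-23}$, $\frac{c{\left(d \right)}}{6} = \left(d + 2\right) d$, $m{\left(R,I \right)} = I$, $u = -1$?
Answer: $\frac{20}{667} \approx 0.029985$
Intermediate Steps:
$c{\left(d \right)} = 6 d \left(2 + d\right)$ ($c{\left(d \right)} = 6 \left(d + 2\right) d = 6 \left(2 + d\right) d = 6 d \left(2 + d\right)$)
$F{\left(L,j \right)} = L + 6 j \left(2 + j\right)$
$W{\left(q,U \right)} = U + q$
$O = \frac{5}{23}$ ($O = \frac{-3 + \left(4 + 6 \left(-1\right) \left(2 - 1\right)\right)}{-23} = \left(-3 + \left(4 + 6 \left(-1\right) 1\right)\right) \left(- \frac{1}{23}\right) = \left(-3 + \left(4 - 6\right)\right) \left(- \frac{1}{23}\right) = \left(-3 - 2\right) \left(- \frac{1}{23}\right) = \left(-5\right) \left(- \frac{1}{23}\right) = \frac{5}{23} \approx 0.21739$)
$\frac{m{\left(-1,4 \right)}}{29} O = \frac{1}{29} \cdot 4 \cdot \frac{5}{23} = \frac{4}{29} \cdot \frac{5}{23} = \frac{20}{667}$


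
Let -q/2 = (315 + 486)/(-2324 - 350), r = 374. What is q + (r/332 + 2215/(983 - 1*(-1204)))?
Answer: 1329189725/485387154 ≈ 2.7384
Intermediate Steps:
q = 801/1337 (q = -2*(315 + 486)/(-2324 - 350) = -1602/(-2674) = -1602*(-1)/2674 = -2*(-801/2674) = 801/1337 ≈ 0.59910)
q + (r/332 + 2215/(983 - 1*(-1204))) = 801/1337 + (374/332 + 2215/(983 - 1*(-1204))) = 801/1337 + (374*(1/332) + 2215/(983 + 1204)) = 801/1337 + (187/166 + 2215/2187) = 801/1337 + 776659/363042 = 1329189725/485387154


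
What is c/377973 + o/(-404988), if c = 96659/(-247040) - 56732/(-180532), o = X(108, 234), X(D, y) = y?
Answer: -82207228135461443/142227366109030160640 ≈ -0.00057800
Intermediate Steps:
o = 234
c = -858742327/11149656320 (c = 96659*(-1/247040) - 56732*(-1/180532) = -96659/247040 + 14183/45133 = -858742327/11149656320 ≈ -0.077020)
c/377973 + o/(-404988) = -858742327/11149656320/377973 + 234/(-404988) = -858742327/11149656320*1/377973 + 234*(-1/404988) = -858742327/4214269048239360 - 39/67498 = -82207228135461443/142227366109030160640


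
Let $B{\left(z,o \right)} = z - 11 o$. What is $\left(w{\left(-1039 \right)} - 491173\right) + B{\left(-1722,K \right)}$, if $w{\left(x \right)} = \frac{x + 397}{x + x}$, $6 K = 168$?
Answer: $- \frac{512437596}{1039} \approx -4.932 \cdot 10^{5}$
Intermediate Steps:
$K = 28$ ($K = \frac{1}{6} \cdot 168 = 28$)
$w{\left(x \right)} = \frac{397 + x}{2 x}$
$\left(w{\left(-1039 \right)} - 491173\right) + B{\left(-1722,K \right)} = \left(\frac{397 - 1039}{2 \left(-1039\right)} - 491173\right) - 2030 = \left(\frac{1}{2} \left(- \frac{1}{1039}\right) \left(-642\right) - 491173\right) - 2030 = \left(\frac{321}{1039} - 491173\right) - 2030 = - \frac{510328426}{1039} - 2030 = - \frac{512437596}{1039}$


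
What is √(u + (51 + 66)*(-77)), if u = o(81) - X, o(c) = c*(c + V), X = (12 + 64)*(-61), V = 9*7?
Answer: √7291 ≈ 85.387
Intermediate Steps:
V = 63
X = -4636 (X = 76*(-61) = -4636)
o(c) = c*(63 + c) (o(c) = c*(c + 63) = c*(63 + c))
u = 16300 (u = 81*(63 + 81) - 1*(-4636) = 81*144 + 4636 = 11664 + 4636 = 16300)
√(u + (51 + 66)*(-77)) = √(16300 + (51 + 66)*(-77)) = √(16300 + 117*(-77)) = √(16300 - 9009) = √7291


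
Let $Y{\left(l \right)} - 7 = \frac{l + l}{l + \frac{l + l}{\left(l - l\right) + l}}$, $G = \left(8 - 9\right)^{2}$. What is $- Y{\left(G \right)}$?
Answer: $- \frac{23}{3} \approx -7.6667$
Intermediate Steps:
$G = 1$ ($G = \left(-1\right)^{2} = 1$)
$Y{\left(l \right)} = 7 + \frac{2 l}{2 + l}$ ($Y{\left(l \right)} = 7 + \frac{l + l}{l + \frac{l + l}{\left(l - l\right) + l}} = 7 + \frac{2 l}{l + \frac{2 l}{0 + l}} = 7 + \frac{2 l}{l + \frac{2 l}{l}} = 7 + \frac{2 l}{l + 2} = 7 + \frac{2 l}{2 + l}$)
$- Y{\left(G \right)} = - \frac{14 + 9 \cdot 1}{2 + 1} = - \frac{14 + 9}{3} = - \frac{23}{3}$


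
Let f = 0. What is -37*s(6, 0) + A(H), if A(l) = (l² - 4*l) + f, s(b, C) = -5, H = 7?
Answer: 206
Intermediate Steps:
A(l) = l² - 4*l (A(l) = (l² - 4*l) + 0 = l² - 4*l)
-37*s(6, 0) + A(H) = -37*(-5) + 7*(-4 + 7) = 185 + 7*3 = 185 + 21 = 206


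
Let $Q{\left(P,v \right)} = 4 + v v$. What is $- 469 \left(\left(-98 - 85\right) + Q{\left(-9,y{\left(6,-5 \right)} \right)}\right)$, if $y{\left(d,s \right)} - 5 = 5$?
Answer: $37051$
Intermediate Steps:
$y{\left(d,s \right)} = 10$ ($y{\left(d,s \right)} = 5 + 5 = 10$)
$Q{\left(P,v \right)} = 4 + v^{2}$
$- 469 \left(\left(-98 - 85\right) + Q{\left(-9,y{\left(6,-5 \right)} \right)}\right) = - 469 \left(\left(-98 - 85\right) + \left(4 + 10^{2}\right)\right) = - 469 \left(\left(-98 - 85\right) + \left(4 + 100\right)\right) = - 469 \left(-183 + 104\right) = \left(-469\right) \left(-79\right) = 37051$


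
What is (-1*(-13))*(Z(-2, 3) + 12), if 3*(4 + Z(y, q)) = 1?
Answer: 325/3 ≈ 108.33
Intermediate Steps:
Z(y, q) = -11/3 (Z(y, q) = -4 + (⅓)*1 = -4 + ⅓ = -11/3)
(-1*(-13))*(Z(-2, 3) + 12) = (-1*(-13))*(-11/3 + 12) = 13*(25/3) = 325/3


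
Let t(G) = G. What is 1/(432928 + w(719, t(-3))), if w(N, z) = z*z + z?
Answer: 1/432934 ≈ 2.3098e-6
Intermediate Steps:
w(N, z) = z + z² (w(N, z) = z² + z = z + z²)
1/(432928 + w(719, t(-3))) = 1/(432928 - 3*(1 - 3)) = 1/(432928 - 3*(-2)) = 1/(432928 + 6) = 1/432934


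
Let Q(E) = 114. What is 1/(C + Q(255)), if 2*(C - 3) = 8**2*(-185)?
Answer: -1/5803 ≈ -0.00017232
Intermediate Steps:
C = -5917 (C = 3 + (8**2*(-185))/2 = 3 + (64*(-185))/2 = 3 + (1/2)*(-11840) = 3 - 5920 = -5917)
1/(C + Q(255)) = 1/(-5917 + 114) = 1/(-5803) = -1/5803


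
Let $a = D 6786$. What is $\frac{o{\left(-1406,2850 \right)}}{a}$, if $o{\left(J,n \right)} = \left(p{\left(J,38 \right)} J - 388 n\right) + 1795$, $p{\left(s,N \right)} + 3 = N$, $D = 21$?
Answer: $- \frac{18305}{2262} \approx -8.0924$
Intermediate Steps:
$p{\left(s,N \right)} = -3 + N$
$a = 142506$ ($a = 21 \cdot 6786 = 142506$)
$o{\left(J,n \right)} = 1795 - 388 n + 35 J$ ($o{\left(J,n \right)} = \left(\left(-3 + 38\right) J - 388 n\right) + 1795 = \left(35 J - 388 n\right) + 1795 = \left(- 388 n + 35 J\right) + 1795 = 1795 - 388 n + 35 J$)
$\frac{o{\left(-1406,2850 \right)}}{a} = \frac{1795 - 1105800 + 35 \left(-1406\right)}{142506} = \left(1795 - 1105800 - 49210\right) \frac{1}{142506} = \left(-1153215\right) \frac{1}{142506} = - \frac{18305}{2262}$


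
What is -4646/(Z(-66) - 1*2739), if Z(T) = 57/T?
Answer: 102212/60277 ≈ 1.6957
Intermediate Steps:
-4646/(Z(-66) - 1*2739) = -4646/(57/(-66) - 1*2739) = -4646/(57*(-1/66) - 2739) = -4646/(-19/22 - 2739) = -4646/(-60277/22) = -4646*(-22)/60277 = -1*(-102212/60277) = 102212/60277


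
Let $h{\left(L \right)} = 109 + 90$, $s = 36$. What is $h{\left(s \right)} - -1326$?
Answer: $1525$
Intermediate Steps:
$h{\left(L \right)} = 199$
$h{\left(s \right)} - -1326 = 199 - -1326 = 199 + 1326 = 1525$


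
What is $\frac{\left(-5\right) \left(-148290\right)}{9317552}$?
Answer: $\frac{370725}{4658776} \approx 0.079576$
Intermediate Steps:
$\frac{\left(-5\right) \left(-148290\right)}{9317552} = 741450 \cdot \frac{1}{9317552} = \frac{370725}{4658776}$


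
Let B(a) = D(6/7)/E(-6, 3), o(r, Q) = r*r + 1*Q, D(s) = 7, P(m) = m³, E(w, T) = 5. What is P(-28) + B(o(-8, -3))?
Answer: -109753/5 ≈ -21951.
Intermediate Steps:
o(r, Q) = Q + r² (o(r, Q) = r² + Q = Q + r²)
B(a) = 7/5
P(-28) + B(o(-8, -3)) = (-28)³ + 7/5 = -21952 + 7/5 = -109753/5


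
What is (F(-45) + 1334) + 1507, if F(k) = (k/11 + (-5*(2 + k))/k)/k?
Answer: 12657533/4455 ≈ 2841.2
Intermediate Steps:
F(k) = (k/11 + (-10 - 5*k)/k)/k (F(k) = (k*(1/11) + (-10 - 5*k)/k)/k = (k/11 + (-10 - 5*k)/k)/k)
(F(-45) + 1334) + 1507 = ((1/11 - 10/(-45)² - 5/(-45)) + 1334) + 1507 = ((1/11 - 10*1/2025 - 5*(-1/45)) + 1334) + 1507 = ((1/11 - 2/405 + ⅑) + 1334) + 1507 = (878/4455 + 1334) + 1507 = 5943848/4455 + 1507 = 12657533/4455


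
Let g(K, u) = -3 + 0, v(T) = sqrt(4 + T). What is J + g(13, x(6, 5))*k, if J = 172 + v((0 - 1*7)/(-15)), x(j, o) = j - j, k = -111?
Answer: 505 + sqrt(1005)/15 ≈ 507.11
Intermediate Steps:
x(j, o) = 0
g(K, u) = -3
J = 172 + sqrt(1005)/15 (J = 172 + sqrt(4 + (0 - 1*7)/(-15)) = 172 + sqrt(4 + (0 - 7)*(-1/15)) = 172 + sqrt(4 - 7*(-1/15)) = 172 + sqrt(4 + 7/15) = 172 + sqrt(67/15) = 172 + sqrt(1005)/15 ≈ 174.11)
J + g(13, x(6, 5))*k = (172 + sqrt(1005)/15) - 3*(-111) = (172 + sqrt(1005)/15) + 333 = 505 + sqrt(1005)/15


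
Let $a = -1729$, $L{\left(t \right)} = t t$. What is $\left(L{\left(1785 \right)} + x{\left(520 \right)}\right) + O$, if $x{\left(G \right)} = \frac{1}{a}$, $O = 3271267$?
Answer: $\frac{11165003667}{1729} \approx 6.4575 \cdot 10^{6}$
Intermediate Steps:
$L{\left(t \right)} = t^{2}$
$x{\left(G \right)} = - \frac{1}{1729}$ ($x{\left(G \right)} = \frac{1}{-1729} = - \frac{1}{1729}$)
$\left(L{\left(1785 \right)} + x{\left(520 \right)}\right) + O = \left(1785^{2} - \frac{1}{1729}\right) + 3271267 = \left(3186225 - \frac{1}{1729}\right) + 3271267 = \frac{5508983024}{1729} + 3271267 = \frac{11165003667}{1729}$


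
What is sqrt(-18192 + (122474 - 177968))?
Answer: I*sqrt(73686) ≈ 271.45*I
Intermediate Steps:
sqrt(-18192 + (122474 - 177968)) = sqrt(-18192 - 55494) = sqrt(-73686) = I*sqrt(73686)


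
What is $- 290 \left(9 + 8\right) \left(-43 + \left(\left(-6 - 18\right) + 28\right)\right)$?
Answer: $192270$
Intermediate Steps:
$- 290 \left(9 + 8\right) \left(-43 + \left(\left(-6 - 18\right) + 28\right)\right) = - 290 \cdot 17 \left(-43 + \left(-24 + 28\right)\right) = - 290 \cdot 17 \left(-43 + 4\right) = - 290 \cdot 17 \left(-39\right) = \left(-290\right) \left(-663\right) = 192270$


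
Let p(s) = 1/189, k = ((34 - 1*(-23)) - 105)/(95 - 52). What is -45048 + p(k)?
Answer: -8514071/189 ≈ -45048.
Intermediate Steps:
k = -48/43 (k = ((34 + 23) - 105)/43 = (57 - 105)*(1/43) = -48*1/43 = -48/43 ≈ -1.1163)
p(s) = 1/189
-45048 + p(k) = -45048 + 1/189 = -8514071/189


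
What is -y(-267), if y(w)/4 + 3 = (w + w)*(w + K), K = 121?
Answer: -311844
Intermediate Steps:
y(w) = -12 + 8*w*(121 + w) (y(w) = -12 + 4*((w + w)*(w + 121)) = -12 + 4*((2*w)*(121 + w)) = -12 + 4*(2*w*(121 + w)) = -12 + 8*w*(121 + w))
-y(-267) = -(-12 + 8*(-267)² + 968*(-267)) = -(-12 + 8*71289 - 258456) = -(-12 + 570312 - 258456) = -1*311844 = -311844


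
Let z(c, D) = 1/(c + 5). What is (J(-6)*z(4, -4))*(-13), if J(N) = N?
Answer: 26/3 ≈ 8.6667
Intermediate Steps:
z(c, D) = 1/(5 + c)
(J(-6)*z(4, -4))*(-13) = -6/(5 + 4)*(-13) = -6/9*(-13) = -6*1/9*(-13) = -2/3*(-13) = 26/3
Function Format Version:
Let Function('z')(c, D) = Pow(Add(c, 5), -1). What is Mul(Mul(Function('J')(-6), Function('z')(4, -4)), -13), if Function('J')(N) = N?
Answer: Rational(26, 3) ≈ 8.6667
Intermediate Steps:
Function('z')(c, D) = Pow(Add(5, c), -1)
Mul(Mul(Function('J')(-6), Function('z')(4, -4)), -13) = Mul(Mul(-6, Pow(Add(5, 4), -1)), -13) = Mul(Mul(-6, Pow(9, -1)), -13) = Mul(Mul(-6, Rational(1, 9)), -13) = Mul(Rational(-2, 3), -13) = Rational(26, 3)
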